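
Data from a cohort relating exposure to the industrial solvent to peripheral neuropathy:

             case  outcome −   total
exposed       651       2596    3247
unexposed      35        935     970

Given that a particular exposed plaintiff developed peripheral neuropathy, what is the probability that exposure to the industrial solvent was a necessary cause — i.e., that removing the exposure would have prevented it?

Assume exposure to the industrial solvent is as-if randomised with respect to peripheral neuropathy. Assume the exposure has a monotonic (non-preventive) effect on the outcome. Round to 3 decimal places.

PN ≈ 0.820

p₁ = P(outcome | exposed) = 651/3247 = 0.20049
p₀ = P(outcome | unexposed) = 35/970 = 0.036082
Under exogeneity and monotonicity, PN = (p₁ − p₀)/p₁.
PN = (0.20049 − 0.036082) / 0.20049 ≈ 0.8200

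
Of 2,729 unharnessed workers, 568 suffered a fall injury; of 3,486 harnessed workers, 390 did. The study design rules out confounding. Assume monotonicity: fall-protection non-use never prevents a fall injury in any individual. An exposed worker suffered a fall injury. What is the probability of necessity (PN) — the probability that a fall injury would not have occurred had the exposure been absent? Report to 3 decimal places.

p₁ = P(outcome | exposed) = 568/2729 = 0.20813
p₀ = P(outcome | unexposed) = 390/3486 = 0.11188
Under exogeneity and monotonicity, PN = (p₁ − p₀) / p₁.
PN = (0.20813 − 0.11188) / 0.20813 = 0.096259 / 0.20813 ≈ 0.4625

PN ≈ 0.462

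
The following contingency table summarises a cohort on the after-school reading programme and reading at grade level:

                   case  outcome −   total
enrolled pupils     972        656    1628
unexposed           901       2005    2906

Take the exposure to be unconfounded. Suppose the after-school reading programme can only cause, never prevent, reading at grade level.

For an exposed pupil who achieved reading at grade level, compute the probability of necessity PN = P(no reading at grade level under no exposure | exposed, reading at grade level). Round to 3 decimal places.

p₁ = P(outcome | exposed) = 972/1628 = 0.59705
p₀ = P(outcome | unexposed) = 901/2906 = 0.31005
Under exogeneity and monotonicity, PN = (p₁ − p₀) / p₁.
PN = (0.59705 − 0.31005) / 0.59705 = 0.287 / 0.59705 ≈ 0.4807

PN ≈ 0.481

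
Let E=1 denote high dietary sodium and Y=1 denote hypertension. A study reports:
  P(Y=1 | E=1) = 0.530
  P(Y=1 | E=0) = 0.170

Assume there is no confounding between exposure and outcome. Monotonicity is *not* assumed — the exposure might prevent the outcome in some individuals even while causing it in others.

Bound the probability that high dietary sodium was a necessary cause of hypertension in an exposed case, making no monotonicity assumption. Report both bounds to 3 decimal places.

0.679 ≤ PN ≤ 1.000

Let p₁ = 0.53, p₀ = 0.17.
Under exogeneity alone the bounds on PN are max{0,(p₁−p₀)/p₁} ≤ PN ≤ min{1,(1−p₀)/p₁}.
  lower = (p₁ − p₀)/p₁ = 0.36 / 0.53 ≈ 0.6792
  upper = min{1, (1 − p₀)/p₁} = 0.83 / 0.53 ≈ 1.5660 → capped at 1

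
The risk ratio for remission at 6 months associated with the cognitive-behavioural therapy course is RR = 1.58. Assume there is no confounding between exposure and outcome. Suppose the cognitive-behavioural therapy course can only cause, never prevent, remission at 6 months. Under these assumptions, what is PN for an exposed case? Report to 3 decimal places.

Under exogeneity and monotonicity, PN = (RR − 1) / RR = 1 − 1/RR.
PN = (1.58 − 1) / 1.58 = 0.58 / 1.58 ≈ 0.3671

PN ≈ 0.367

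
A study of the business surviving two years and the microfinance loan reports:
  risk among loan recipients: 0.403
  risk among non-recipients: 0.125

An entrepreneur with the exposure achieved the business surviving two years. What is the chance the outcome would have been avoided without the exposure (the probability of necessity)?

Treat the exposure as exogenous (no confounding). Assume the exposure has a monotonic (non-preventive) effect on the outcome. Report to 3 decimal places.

Let p₁ = 0.403, p₀ = 0.125.
Under exogeneity and monotonicity, PN = (p₁ − p₀) / p₁.
PN = (0.403 − 0.125) / 0.403 = 0.278 / 0.403 ≈ 0.6898

PN ≈ 0.690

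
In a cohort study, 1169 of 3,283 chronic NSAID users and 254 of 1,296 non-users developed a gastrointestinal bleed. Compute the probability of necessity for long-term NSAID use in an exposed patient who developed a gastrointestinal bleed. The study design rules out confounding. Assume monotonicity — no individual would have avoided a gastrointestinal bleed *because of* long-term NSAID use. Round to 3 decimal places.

PN ≈ 0.450

p₁ = P(outcome | exposed) = 1169/3283 = 0.35608
p₀ = P(outcome | unexposed) = 254/1296 = 0.19599
Under exogeneity and monotonicity, PN = (p₁ − p₀) / p₁.
PN = (0.35608 − 0.19599) / 0.35608 = 0.16009 / 0.35608 ≈ 0.4496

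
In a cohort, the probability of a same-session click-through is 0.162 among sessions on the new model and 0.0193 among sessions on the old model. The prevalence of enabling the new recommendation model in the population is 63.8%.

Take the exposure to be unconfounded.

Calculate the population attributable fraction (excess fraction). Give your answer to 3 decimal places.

PAF ≈ 0.825

Let p₁ = 0.162, p₀ = 0.0193.
Overall risk P(Y=1) = π·p₁ + (1−π)·p₀ = 0.638×0.162 + 0.362×0.0193 = 0.11034.
Under exogeneity, PAF = [P(Y=1) − p₀] / P(Y=1).
PAF = (0.11034 − 0.0193) / 0.11034 ≈ 0.8251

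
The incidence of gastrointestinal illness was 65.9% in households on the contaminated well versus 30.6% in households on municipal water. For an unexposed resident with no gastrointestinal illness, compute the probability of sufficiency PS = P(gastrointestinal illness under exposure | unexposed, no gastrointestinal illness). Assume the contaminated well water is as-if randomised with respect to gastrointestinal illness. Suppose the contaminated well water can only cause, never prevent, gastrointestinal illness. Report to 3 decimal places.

p₁ = 0.659, p₀ = 0.306.
Under exogeneity and monotonicity, PS = (p₁ − p₀) / (1 − p₀).
PS = (0.659 − 0.306) / (1 − 0.306) = 0.353 / 0.694 ≈ 0.5086

PS ≈ 0.509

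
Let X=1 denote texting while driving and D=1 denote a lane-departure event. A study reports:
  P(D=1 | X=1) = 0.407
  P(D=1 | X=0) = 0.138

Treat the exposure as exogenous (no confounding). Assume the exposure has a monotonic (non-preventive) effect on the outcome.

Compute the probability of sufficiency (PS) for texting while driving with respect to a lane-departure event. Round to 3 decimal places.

Let p₁ = 0.407, p₀ = 0.138.
Under exogeneity and monotonicity, PS = (p₁ − p₀) / (1 − p₀).
PS = (0.407 − 0.138) / (1 − 0.138) = 0.269 / 0.862 ≈ 0.3121

PS ≈ 0.312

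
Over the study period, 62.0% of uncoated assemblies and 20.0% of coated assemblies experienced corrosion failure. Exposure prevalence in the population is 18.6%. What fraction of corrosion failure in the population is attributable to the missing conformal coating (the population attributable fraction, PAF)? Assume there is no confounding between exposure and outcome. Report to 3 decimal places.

PAF ≈ 0.281

p₁ = 0.62, p₀ = 0.2.
Overall risk P(Y=1) = π·p₁ + (1−π)·p₀ = 0.186×0.62 + 0.814×0.2 = 0.27812.
Under exogeneity, PAF = [P(Y=1) − p₀] / P(Y=1).
PAF = (0.27812 − 0.2) / 0.27812 ≈ 0.2809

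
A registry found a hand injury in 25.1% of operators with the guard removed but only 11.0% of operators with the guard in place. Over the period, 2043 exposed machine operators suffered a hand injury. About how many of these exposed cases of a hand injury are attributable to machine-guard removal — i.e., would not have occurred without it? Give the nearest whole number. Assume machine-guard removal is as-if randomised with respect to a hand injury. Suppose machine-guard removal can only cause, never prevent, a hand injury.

p₁ = 0.251, p₀ = 0.11.
PN = (p₁ − p₀)/p₁ = (0.251 − 0.11) / 0.251 ≈ 0.56175.
Attributable cases ≈ PN × (exposed cases) = 0.56175 × 2043 ≈ 1147.66.

about 1148 cases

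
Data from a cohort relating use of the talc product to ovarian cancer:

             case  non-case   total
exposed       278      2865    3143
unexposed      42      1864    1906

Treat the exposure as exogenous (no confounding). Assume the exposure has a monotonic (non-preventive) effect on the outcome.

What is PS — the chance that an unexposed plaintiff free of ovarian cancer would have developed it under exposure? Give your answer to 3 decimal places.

PS ≈ 0.068

p₁ = P(outcome | exposed) = 278/3143 = 0.088451
p₀ = P(outcome | unexposed) = 42/1906 = 0.022036
Under exogeneity and monotonicity, PS = (p₁ − p₀) / (1 − p₀).
PS = (0.088451 − 0.022036) / (1 − 0.022036) = 0.066415 / 0.97796 ≈ 0.0679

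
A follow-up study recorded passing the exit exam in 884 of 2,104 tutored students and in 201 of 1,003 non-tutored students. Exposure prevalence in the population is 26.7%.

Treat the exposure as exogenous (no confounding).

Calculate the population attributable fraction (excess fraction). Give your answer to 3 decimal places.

PAF ≈ 0.226

p₁ = P(outcome | exposed) = 884/2104 = 0.42015
p₀ = P(outcome | unexposed) = 201/1003 = 0.2004
Overall risk P(Y=1) = π·p₁ + (1−π)·p₀ = 0.267×0.42015 + 0.733×0.2004 = 0.25907.
Under exogeneity, PAF = [P(Y=1) − p₀] / P(Y=1).
PAF = (0.25907 − 0.2004) / 0.25907 ≈ 0.2265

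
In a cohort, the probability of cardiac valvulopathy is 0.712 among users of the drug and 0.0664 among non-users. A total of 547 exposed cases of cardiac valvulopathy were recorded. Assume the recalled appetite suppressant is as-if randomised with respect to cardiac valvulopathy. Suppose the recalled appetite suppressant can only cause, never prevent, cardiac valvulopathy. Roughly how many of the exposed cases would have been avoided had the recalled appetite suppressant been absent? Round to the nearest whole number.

about 496 cases

Let p₁ = 0.712, p₀ = 0.0664.
PN = (p₁ − p₀)/p₁ = (0.712 − 0.0664) / 0.712 ≈ 0.90674.
Attributable cases ≈ PN × (exposed cases) = 0.90674 × 547 ≈ 495.99.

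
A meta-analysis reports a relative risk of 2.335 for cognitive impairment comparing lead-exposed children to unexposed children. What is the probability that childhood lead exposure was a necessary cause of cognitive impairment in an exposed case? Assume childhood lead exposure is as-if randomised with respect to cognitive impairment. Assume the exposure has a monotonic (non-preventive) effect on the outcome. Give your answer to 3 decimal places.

Under exogeneity and monotonicity, PN = (RR − 1) / RR = 1 − 1/RR.
PN = (2.335 − 1) / 2.335 = 1.335 / 2.335 ≈ 0.5717

PN ≈ 0.572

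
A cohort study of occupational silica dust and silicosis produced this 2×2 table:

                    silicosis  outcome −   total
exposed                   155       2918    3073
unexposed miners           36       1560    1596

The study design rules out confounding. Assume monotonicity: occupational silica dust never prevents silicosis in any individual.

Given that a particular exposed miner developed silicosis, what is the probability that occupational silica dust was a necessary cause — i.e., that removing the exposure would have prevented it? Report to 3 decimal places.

PN ≈ 0.553

p₁ = P(outcome | exposed) = 155/3073 = 0.050439
p₀ = P(outcome | unexposed) = 36/1596 = 0.022556
Under exogeneity and monotonicity, PN = (p₁ − p₀)/p₁.
PN = (0.050439 − 0.022556) / 0.050439 ≈ 0.5528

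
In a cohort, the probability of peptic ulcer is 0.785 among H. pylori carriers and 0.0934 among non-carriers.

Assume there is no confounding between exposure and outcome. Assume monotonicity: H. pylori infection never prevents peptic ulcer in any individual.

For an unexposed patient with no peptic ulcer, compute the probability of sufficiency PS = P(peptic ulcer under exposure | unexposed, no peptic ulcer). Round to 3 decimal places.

PS ≈ 0.763

Let p₁ = 0.785, p₀ = 0.0934.
Under exogeneity and monotonicity, PS = (p₁ − p₀) / (1 − p₀).
PS = (0.785 − 0.0934) / (1 − 0.0934) = 0.6916 / 0.9066 ≈ 0.7629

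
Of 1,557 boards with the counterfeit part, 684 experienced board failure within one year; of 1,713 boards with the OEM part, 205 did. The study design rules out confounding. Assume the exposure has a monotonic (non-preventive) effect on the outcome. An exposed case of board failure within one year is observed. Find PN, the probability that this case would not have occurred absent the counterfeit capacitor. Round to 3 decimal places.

p₁ = P(outcome | exposed) = 684/1557 = 0.43931
p₀ = P(outcome | unexposed) = 205/1713 = 0.11967
Under exogeneity and monotonicity, PN = (p₁ − p₀) / p₁.
PN = (0.43931 − 0.11967) / 0.43931 = 0.31963 / 0.43931 ≈ 0.7276

PN ≈ 0.728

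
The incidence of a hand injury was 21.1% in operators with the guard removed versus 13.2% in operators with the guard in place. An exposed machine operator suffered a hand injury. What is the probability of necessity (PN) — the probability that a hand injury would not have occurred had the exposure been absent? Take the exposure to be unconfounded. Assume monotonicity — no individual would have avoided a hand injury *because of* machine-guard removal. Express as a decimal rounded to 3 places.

p₁ = 0.211, p₀ = 0.132.
Under exogeneity and monotonicity, PN = (p₁ − p₀) / p₁.
PN = (0.211 − 0.132) / 0.211 = 0.079 / 0.211 ≈ 0.3744

PN ≈ 0.374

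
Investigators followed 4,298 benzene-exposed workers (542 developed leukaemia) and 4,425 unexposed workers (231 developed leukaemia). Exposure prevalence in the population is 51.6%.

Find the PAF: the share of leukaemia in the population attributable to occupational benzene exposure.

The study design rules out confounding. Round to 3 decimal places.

p₁ = P(outcome | exposed) = 542/4298 = 0.12611
p₀ = P(outcome | unexposed) = 231/4425 = 0.052203
Overall risk P(Y=1) = π·p₁ + (1−π)·p₀ = 0.516×0.12611 + 0.484×0.052203 = 0.090337.
Under exogeneity, PAF = [P(Y=1) − p₀] / P(Y=1).
PAF = (0.090337 − 0.052203) / 0.090337 ≈ 0.4221

PAF ≈ 0.422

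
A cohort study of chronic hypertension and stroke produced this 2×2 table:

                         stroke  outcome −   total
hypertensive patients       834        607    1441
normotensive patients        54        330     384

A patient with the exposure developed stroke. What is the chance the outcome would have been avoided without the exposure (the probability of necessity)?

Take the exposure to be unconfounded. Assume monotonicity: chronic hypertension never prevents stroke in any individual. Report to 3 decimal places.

PN ≈ 0.757

p₁ = P(outcome | exposed) = 834/1441 = 0.57876
p₀ = P(outcome | unexposed) = 54/384 = 0.14062
Under exogeneity and monotonicity, PN = (p₁ − p₀) / p₁.
PN = (0.57876 − 0.14062) / 0.57876 = 0.43814 / 0.57876 ≈ 0.7570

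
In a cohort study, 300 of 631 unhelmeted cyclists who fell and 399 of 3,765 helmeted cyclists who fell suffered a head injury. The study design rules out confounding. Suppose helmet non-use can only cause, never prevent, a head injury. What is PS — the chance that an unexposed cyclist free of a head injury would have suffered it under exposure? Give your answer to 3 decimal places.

PS ≈ 0.413

p₁ = P(outcome | exposed) = 300/631 = 0.47544
p₀ = P(outcome | unexposed) = 399/3765 = 0.10598
Under exogeneity and monotonicity, PS = (p₁ − p₀) / (1 − p₀).
PS = (0.47544 − 0.10598) / (1 − 0.10598) = 0.36946 / 0.89402 ≈ 0.4133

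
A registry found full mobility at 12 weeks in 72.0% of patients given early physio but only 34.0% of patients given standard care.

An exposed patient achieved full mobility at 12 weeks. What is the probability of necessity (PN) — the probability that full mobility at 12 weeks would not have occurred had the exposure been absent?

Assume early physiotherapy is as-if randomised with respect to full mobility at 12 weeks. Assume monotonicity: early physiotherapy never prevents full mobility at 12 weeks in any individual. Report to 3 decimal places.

p₁ = 0.72, p₀ = 0.34.
Under exogeneity and monotonicity, PN = (p₁ − p₀) / p₁.
PN = (0.72 − 0.34) / 0.72 = 0.38 / 0.72 ≈ 0.5278

PN ≈ 0.528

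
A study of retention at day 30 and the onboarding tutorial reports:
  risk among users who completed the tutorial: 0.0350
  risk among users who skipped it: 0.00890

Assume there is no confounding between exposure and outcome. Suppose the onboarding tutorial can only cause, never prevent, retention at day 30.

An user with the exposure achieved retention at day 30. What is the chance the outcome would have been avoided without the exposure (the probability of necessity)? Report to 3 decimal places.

PN ≈ 0.746

Let p₁ = 0.035, p₀ = 0.0089.
Under exogeneity and monotonicity, PN = (p₁ − p₀) / p₁.
PN = (0.035 − 0.0089) / 0.035 = 0.0261 / 0.035 ≈ 0.7457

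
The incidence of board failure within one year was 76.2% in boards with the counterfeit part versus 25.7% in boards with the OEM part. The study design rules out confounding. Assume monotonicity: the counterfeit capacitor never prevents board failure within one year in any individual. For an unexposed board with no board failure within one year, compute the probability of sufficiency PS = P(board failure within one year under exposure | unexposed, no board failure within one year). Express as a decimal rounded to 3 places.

p₁ = 0.762, p₀ = 0.257.
Under exogeneity and monotonicity, PS = (p₁ − p₀) / (1 − p₀).
PS = (0.762 − 0.257) / (1 − 0.257) = 0.505 / 0.743 ≈ 0.6797

PS ≈ 0.680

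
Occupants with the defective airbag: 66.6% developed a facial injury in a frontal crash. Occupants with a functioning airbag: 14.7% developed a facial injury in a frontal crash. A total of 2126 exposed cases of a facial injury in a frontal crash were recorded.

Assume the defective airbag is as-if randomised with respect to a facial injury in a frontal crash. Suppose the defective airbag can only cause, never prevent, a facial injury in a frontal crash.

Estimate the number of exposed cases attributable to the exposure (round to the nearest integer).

about 1657 cases

p₁ = 0.666, p₀ = 0.147.
PN = (p₁ − p₀)/p₁ = (0.666 − 0.147) / 0.666 ≈ 0.77928.
Attributable cases ≈ PN × (exposed cases) = 0.77928 × 2126 ≈ 1656.75.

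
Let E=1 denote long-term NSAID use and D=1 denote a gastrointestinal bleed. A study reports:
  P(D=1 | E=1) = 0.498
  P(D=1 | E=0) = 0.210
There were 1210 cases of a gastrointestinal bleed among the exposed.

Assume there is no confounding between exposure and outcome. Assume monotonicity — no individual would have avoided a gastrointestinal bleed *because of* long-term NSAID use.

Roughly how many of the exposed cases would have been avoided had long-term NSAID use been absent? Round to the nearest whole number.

Let p₁ = 0.498, p₀ = 0.21.
PN = (p₁ − p₀)/p₁ = (0.498 − 0.21) / 0.498 ≈ 0.57831.
Attributable cases ≈ PN × (exposed cases) = 0.57831 × 1210 ≈ 699.76.

about 700 cases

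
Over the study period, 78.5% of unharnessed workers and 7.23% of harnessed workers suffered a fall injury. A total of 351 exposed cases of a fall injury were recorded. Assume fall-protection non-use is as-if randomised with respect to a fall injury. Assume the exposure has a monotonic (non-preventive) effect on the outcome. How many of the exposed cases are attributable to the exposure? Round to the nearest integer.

about 319 cases

p₁ = 0.785, p₀ = 0.0723.
PN = (p₁ − p₀)/p₁ = (0.785 − 0.0723) / 0.785 ≈ 0.90790.
Attributable cases ≈ PN × (exposed cases) = 0.90790 × 351 ≈ 318.67.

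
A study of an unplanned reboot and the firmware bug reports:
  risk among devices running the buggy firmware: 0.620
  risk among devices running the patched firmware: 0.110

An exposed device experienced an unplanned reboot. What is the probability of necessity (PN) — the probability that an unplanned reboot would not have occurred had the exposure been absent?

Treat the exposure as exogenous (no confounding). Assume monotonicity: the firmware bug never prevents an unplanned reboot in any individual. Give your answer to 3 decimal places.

Let p₁ = 0.62, p₀ = 0.11.
Under exogeneity and monotonicity, PN = (p₁ − p₀) / p₁.
PN = (0.62 − 0.11) / 0.62 = 0.51 / 0.62 ≈ 0.8226

PN ≈ 0.823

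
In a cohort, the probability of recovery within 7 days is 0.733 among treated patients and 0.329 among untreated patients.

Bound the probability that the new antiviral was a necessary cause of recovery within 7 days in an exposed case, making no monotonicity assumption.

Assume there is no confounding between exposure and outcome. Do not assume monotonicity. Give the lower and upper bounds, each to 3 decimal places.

0.551 ≤ PN ≤ 0.915

Let p₁ = 0.733, p₀ = 0.329.
Under exogeneity alone the bounds on PN are max{0,(p₁−p₀)/p₁} ≤ PN ≤ min{1,(1−p₀)/p₁}.
  lower = (p₁ − p₀)/p₁ = 0.404 / 0.733 ≈ 0.5512
  upper = min{1, (1 − p₀)/p₁} = 0.671 / 0.733 ≈ 0.9154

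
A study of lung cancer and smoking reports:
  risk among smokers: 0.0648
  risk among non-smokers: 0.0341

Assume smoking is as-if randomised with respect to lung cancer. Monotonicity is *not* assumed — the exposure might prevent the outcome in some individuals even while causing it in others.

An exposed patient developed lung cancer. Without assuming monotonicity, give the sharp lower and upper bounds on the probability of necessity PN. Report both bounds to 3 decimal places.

Let p₁ = 0.0648, p₀ = 0.0341.
Under exogeneity alone the bounds on PN are max{0,(p₁−p₀)/p₁} ≤ PN ≤ min{1,(1−p₀)/p₁}.
  lower = (p₁ − p₀)/p₁ = 0.0307 / 0.0648 ≈ 0.4738
  upper = min{1, (1 − p₀)/p₁} = 0.9659 / 0.0648 ≈ 14.9059 → capped at 1

0.474 ≤ PN ≤ 1.000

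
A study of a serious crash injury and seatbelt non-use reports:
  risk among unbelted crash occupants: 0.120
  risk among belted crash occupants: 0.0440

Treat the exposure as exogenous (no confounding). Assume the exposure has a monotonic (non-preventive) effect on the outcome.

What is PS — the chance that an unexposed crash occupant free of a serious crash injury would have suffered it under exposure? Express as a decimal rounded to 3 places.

PS ≈ 0.079

Let p₁ = 0.12, p₀ = 0.044.
Under exogeneity and monotonicity, PS = (p₁ − p₀) / (1 − p₀).
PS = (0.12 − 0.044) / (1 − 0.044) = 0.076 / 0.956 ≈ 0.0795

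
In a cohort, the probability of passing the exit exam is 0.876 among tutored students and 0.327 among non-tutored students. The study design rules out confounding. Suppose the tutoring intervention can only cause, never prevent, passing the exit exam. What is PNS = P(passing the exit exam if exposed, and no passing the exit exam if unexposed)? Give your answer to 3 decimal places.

Let p₁ = 0.876, p₀ = 0.327.
Under exogeneity and monotonicity, PNS = p₁ − p₀.
PNS = 0.876 − 0.327 = 0.549

PNS ≈ 0.549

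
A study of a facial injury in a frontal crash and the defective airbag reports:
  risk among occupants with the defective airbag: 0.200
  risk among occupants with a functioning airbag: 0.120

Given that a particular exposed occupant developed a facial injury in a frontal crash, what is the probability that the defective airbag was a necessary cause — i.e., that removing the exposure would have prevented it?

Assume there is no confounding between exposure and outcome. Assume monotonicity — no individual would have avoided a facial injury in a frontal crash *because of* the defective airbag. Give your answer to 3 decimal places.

PN ≈ 0.400

Let p₁ = 0.2, p₀ = 0.12.
Under exogeneity and monotonicity, PN = (p₁ − p₀) / p₁.
PN = (0.2 − 0.12) / 0.2 = 0.08 / 0.2 ≈ 0.4000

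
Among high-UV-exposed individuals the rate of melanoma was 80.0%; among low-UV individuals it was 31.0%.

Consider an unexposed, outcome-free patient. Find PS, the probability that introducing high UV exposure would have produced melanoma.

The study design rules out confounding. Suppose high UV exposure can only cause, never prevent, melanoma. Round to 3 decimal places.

p₁ = 0.8, p₀ = 0.31.
Under exogeneity and monotonicity, PS = (p₁ − p₀) / (1 − p₀).
PS = (0.8 − 0.31) / (1 − 0.31) = 0.49 / 0.69 ≈ 0.7101

PS ≈ 0.710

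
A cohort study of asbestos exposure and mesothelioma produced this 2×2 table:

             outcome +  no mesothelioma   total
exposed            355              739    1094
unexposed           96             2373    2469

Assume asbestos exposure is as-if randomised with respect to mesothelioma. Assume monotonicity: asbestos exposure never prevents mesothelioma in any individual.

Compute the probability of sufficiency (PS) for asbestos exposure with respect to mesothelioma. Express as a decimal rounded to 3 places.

p₁ = P(outcome | exposed) = 355/1094 = 0.3245
p₀ = P(outcome | unexposed) = 96/2469 = 0.038882
Under exogeneity and monotonicity, PS = (p₁ − p₀)/(1 − p₀).
PS = (0.3245 − 0.038882) / 0.96112 ≈ 0.2972

PS ≈ 0.297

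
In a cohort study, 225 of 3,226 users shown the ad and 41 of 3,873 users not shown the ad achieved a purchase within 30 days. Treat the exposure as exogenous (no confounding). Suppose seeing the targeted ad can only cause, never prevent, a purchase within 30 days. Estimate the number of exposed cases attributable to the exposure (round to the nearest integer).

p₁ = P(outcome | exposed) = 225/3226 = 0.069746
p₀ = P(outcome | unexposed) = 41/3873 = 0.010586
PN = (p₁ − p₀)/p₁ = (0.069746 − 0.010586) / 0.069746 ≈ 0.84822.
Attributable cases ≈ PN × (exposed cases) = 0.84822 × 225 ≈ 190.85.

about 191 cases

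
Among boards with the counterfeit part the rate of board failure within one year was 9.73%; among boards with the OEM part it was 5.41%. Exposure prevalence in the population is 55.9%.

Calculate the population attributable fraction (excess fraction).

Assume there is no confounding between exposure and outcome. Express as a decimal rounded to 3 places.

p₁ = 0.0973, p₀ = 0.0541.
Overall risk P(Y=1) = π·p₁ + (1−π)·p₀ = 0.559×0.0973 + 0.441×0.0541 = 0.078249.
Under exogeneity, PAF = [P(Y=1) − p₀] / P(Y=1).
PAF = (0.078249 − 0.0541) / 0.078249 ≈ 0.3086

PAF ≈ 0.309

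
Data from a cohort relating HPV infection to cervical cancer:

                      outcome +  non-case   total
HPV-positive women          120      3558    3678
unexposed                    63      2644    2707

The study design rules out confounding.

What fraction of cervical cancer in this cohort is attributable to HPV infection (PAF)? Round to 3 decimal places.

p₁ = P(outcome | exposed) = 120/3678 = 0.032626
p₀ = P(outcome | unexposed) = 63/2707 = 0.023273
Exposure prevalence π = 3678/6385 = 0.57604; overall risk P(Y=1) = 0.028661.
Under exogeneity, PAF = [P(Y=1) − p₀]/P(Y=1).
PAF = (0.028661 − 0.023273) / 0.028661 ≈ 0.1880

PAF ≈ 0.188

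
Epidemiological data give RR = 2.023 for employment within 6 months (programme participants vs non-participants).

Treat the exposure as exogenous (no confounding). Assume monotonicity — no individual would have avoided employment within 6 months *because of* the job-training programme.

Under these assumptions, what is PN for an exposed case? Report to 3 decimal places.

Under exogeneity and monotonicity, PN = (RR − 1) / RR = 1 − 1/RR.
PN = (2.023 − 1) / 2.023 = 1.023 / 2.023 ≈ 0.5057

PN ≈ 0.506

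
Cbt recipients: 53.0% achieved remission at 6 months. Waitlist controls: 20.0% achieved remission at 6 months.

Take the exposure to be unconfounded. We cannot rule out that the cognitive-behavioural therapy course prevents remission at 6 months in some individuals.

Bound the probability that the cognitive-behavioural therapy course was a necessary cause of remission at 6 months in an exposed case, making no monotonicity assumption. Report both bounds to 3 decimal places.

0.623 ≤ PN ≤ 1.000

p₁ = 0.53, p₀ = 0.2.
Under exogeneity alone the bounds on PN are max{0,(p₁−p₀)/p₁} ≤ PN ≤ min{1,(1−p₀)/p₁}.
  lower = (p₁ − p₀)/p₁ = 0.33 / 0.53 ≈ 0.6226
  upper = min{1, (1 − p₀)/p₁} = 0.8 / 0.53 ≈ 1.5094 → capped at 1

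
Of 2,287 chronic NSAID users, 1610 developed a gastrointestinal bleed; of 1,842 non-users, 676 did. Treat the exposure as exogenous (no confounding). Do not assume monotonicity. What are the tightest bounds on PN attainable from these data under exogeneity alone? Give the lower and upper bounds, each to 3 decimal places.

p₁ = P(outcome | exposed) = 1610/2287 = 0.70398
p₀ = P(outcome | unexposed) = 676/1842 = 0.36699
Under exogeneity alone the bounds on PN are max{0,(p₁−p₀)/p₁} ≤ PN ≤ min{1,(1−p₀)/p₁}.
  lower = (p₁ − p₀)/p₁ = 0.33699 / 0.70398 ≈ 0.4787
  upper = min{1, (1 − p₀)/p₁} = 0.63301 / 0.70398 ≈ 0.8992

0.479 ≤ PN ≤ 0.899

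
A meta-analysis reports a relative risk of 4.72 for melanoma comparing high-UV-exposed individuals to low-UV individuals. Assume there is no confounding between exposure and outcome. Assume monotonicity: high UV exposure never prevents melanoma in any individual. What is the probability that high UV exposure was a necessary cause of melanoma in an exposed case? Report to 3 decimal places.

Under exogeneity and monotonicity, PN = (RR − 1) / RR = 1 − 1/RR.
PN = (4.72 − 1) / 4.72 = 3.72 / 4.72 ≈ 0.7881

PN ≈ 0.788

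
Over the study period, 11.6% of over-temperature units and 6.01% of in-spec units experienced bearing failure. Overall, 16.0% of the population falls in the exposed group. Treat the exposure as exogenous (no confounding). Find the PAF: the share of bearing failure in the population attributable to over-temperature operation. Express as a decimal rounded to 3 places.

PAF ≈ 0.130

p₁ = 0.116, p₀ = 0.0601.
Overall risk P(Y=1) = π·p₁ + (1−π)·p₀ = 0.16×0.116 + 0.84×0.0601 = 0.069044.
Under exogeneity, PAF = [P(Y=1) − p₀] / P(Y=1).
PAF = (0.069044 − 0.0601) / 0.069044 ≈ 0.1295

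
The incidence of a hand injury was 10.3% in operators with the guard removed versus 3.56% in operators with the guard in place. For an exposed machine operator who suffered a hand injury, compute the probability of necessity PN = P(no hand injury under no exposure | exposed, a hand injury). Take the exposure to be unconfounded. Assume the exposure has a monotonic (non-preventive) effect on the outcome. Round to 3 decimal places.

p₁ = 0.103, p₀ = 0.0356.
Under exogeneity and monotonicity, PN = (p₁ − p₀) / p₁.
PN = (0.103 − 0.0356) / 0.103 = 0.0674 / 0.103 ≈ 0.6544

PN ≈ 0.654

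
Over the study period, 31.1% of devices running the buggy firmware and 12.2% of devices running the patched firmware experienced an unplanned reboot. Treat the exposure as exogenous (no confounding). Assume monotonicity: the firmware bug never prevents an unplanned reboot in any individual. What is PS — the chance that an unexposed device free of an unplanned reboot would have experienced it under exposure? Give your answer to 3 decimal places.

p₁ = 0.311, p₀ = 0.122.
Under exogeneity and monotonicity, PS = (p₁ − p₀) / (1 − p₀).
PS = (0.311 − 0.122) / (1 − 0.122) = 0.189 / 0.878 ≈ 0.2153

PS ≈ 0.215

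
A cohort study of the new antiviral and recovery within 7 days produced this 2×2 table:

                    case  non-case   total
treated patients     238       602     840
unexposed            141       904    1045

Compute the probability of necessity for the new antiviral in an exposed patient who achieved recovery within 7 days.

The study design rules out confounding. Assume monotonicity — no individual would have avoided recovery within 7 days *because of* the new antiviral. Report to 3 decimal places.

p₁ = P(outcome | exposed) = 238/840 = 0.28333
p₀ = P(outcome | unexposed) = 141/1045 = 0.13493
Under exogeneity and monotonicity, PN = (p₁ − p₀) / p₁.
PN = (0.28333 − 0.13493) / 0.28333 = 0.14841 / 0.28333 ≈ 0.5238

PN ≈ 0.524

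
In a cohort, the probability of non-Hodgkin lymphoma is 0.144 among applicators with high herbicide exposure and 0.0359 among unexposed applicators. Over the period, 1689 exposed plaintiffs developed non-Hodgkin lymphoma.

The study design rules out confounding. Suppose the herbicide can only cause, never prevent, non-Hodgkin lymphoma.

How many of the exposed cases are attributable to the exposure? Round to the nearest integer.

about 1268 cases

Let p₁ = 0.144, p₀ = 0.0359.
PN = (p₁ − p₀)/p₁ = (0.144 − 0.0359) / 0.144 ≈ 0.75069.
Attributable cases ≈ PN × (exposed cases) = 0.75069 × 1689 ≈ 1267.92.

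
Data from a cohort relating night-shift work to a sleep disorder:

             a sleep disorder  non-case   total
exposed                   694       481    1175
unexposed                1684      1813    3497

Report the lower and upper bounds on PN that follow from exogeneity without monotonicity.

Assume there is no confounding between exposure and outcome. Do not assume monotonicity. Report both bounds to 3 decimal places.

0.185 ≤ PN ≤ 0.878

p₁ = P(outcome | exposed) = 694/1175 = 0.59064
p₀ = P(outcome | unexposed) = 1684/3497 = 0.48156
Under exogeneity alone the bounds on PN are max{0,(p₁−p₀)/p₁} ≤ PN ≤ min{1,(1−p₀)/p₁}.
  lower = (p₁ − p₀)/p₁ = 0.10908 / 0.59064 ≈ 0.1847
  upper = min{1, (1 − p₀)/p₁} = 0.51844 / 0.59064 ≈ 0.8778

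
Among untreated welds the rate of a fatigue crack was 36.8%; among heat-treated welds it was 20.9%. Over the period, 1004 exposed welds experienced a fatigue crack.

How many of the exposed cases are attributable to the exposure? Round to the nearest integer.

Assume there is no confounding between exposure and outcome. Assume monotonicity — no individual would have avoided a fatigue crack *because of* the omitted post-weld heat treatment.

about 434 cases

p₁ = 0.368, p₀ = 0.209.
PN = (p₁ − p₀)/p₁ = (0.368 − 0.209) / 0.368 ≈ 0.43207.
Attributable cases ≈ PN × (exposed cases) = 0.43207 × 1004 ≈ 433.79.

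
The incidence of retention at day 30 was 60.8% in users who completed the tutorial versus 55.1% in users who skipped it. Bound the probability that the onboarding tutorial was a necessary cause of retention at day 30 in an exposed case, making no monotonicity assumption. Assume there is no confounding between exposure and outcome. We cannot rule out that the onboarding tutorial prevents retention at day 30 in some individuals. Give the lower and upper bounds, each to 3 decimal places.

0.094 ≤ PN ≤ 0.738

p₁ = 0.608, p₀ = 0.551.
Under exogeneity alone the bounds on PN are max{0,(p₁−p₀)/p₁} ≤ PN ≤ min{1,(1−p₀)/p₁}.
  lower = (p₁ − p₀)/p₁ = 0.057 / 0.608 ≈ 0.0937
  upper = min{1, (1 − p₀)/p₁} = 0.449 / 0.608 ≈ 0.7385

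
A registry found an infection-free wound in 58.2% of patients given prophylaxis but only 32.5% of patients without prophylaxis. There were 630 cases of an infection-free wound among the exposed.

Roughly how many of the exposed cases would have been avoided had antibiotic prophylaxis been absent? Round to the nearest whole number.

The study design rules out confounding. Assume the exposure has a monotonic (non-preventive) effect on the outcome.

p₁ = 0.582, p₀ = 0.325.
PN = (p₁ − p₀)/p₁ = (0.582 − 0.325) / 0.582 ≈ 0.44158.
Attributable cases ≈ PN × (exposed cases) = 0.44158 × 630 ≈ 278.20.

about 278 cases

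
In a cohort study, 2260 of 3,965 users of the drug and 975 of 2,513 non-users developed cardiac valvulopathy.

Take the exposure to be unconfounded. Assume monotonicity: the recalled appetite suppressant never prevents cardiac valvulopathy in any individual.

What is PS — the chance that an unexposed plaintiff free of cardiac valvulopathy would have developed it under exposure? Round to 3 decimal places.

p₁ = P(outcome | exposed) = 2260/3965 = 0.56999
p₀ = P(outcome | unexposed) = 975/2513 = 0.38798
Under exogeneity and monotonicity, PS = (p₁ − p₀) / (1 − p₀).
PS = (0.56999 − 0.38798) / (1 − 0.38798) = 0.182 / 0.61202 ≈ 0.2974

PS ≈ 0.297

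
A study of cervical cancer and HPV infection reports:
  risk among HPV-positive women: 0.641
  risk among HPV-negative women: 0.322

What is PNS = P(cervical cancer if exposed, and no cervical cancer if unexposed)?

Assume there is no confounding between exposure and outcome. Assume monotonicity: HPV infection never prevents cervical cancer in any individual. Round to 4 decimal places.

Let p₁ = 0.641, p₀ = 0.322.
Under exogeneity and monotonicity, PNS = p₁ − p₀.
PNS = 0.641 − 0.322 = 0.319

PNS ≈ 0.3190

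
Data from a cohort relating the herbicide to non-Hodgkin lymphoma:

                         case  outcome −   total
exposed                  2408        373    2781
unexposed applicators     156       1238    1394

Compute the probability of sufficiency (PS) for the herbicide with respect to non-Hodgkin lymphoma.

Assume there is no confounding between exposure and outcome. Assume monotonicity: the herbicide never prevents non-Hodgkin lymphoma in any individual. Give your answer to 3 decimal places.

PS ≈ 0.849

p₁ = P(outcome | exposed) = 2408/2781 = 0.86588
p₀ = P(outcome | unexposed) = 156/1394 = 0.11191
Under exogeneity and monotonicity, PS = (p₁ − p₀)/(1 − p₀).
PS = (0.86588 − 0.11191) / 0.88809 ≈ 0.8490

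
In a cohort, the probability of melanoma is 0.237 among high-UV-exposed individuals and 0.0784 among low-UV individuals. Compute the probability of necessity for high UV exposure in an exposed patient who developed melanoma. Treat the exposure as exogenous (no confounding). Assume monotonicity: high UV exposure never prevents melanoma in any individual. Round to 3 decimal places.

Let p₁ = 0.237, p₀ = 0.0784.
Under exogeneity and monotonicity, PN = (p₁ − p₀) / p₁.
PN = (0.237 − 0.0784) / 0.237 = 0.1586 / 0.237 ≈ 0.6692

PN ≈ 0.669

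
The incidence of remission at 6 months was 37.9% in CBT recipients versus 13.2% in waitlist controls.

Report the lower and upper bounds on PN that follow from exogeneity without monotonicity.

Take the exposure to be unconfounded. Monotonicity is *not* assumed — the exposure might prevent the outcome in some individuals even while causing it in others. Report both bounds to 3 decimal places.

0.652 ≤ PN ≤ 1.000

p₁ = 0.379, p₀ = 0.132.
Under exogeneity alone the bounds on PN are max{0,(p₁−p₀)/p₁} ≤ PN ≤ min{1,(1−p₀)/p₁}.
  lower = (p₁ − p₀)/p₁ = 0.247 / 0.379 ≈ 0.6517
  upper = min{1, (1 − p₀)/p₁} = 0.868 / 0.379 ≈ 2.2902 → capped at 1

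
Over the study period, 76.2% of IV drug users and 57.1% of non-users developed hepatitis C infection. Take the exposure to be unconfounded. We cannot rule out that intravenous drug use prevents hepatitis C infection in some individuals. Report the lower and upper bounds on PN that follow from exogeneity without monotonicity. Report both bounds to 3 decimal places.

p₁ = 0.762, p₀ = 0.571.
Under exogeneity alone the bounds on PN are max{0,(p₁−p₀)/p₁} ≤ PN ≤ min{1,(1−p₀)/p₁}.
  lower = (p₁ − p₀)/p₁ = 0.191 / 0.762 ≈ 0.2507
  upper = min{1, (1 − p₀)/p₁} = 0.429 / 0.762 ≈ 0.5630

0.251 ≤ PN ≤ 0.563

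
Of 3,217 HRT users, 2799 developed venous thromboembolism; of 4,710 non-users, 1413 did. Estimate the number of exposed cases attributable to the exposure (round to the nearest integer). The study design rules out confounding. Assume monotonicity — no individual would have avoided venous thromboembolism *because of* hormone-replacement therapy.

about 1834 cases

p₁ = P(outcome | exposed) = 2799/3217 = 0.87007
p₀ = P(outcome | unexposed) = 1413/4710 = 0.3
PN = (p₁ − p₀)/p₁ = (0.87007 − 0.3) / 0.87007 ≈ 0.65520.
Attributable cases ≈ PN × (exposed cases) = 0.65520 × 2799 ≈ 1833.90.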